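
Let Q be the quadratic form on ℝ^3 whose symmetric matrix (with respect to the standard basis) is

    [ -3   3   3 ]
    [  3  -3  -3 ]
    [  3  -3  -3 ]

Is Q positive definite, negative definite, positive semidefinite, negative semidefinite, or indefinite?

negative semidefinite

Applying the same elementary operations to the rows and columns of A produces a congruent diagonal matrix with entries -3, 0, 0.
That gives 1 negative, 2 zero pivots.
Hence Q is negative semidefinite.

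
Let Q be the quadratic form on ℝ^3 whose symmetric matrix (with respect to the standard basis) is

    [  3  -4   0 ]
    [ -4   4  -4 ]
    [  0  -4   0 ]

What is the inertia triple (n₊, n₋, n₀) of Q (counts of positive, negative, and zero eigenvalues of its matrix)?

(2, 1, 0)

Congruent diagonalization of A (simultaneous row and column reduction) yields pivots 3, -4/3, 12.
That gives 2 positive, 1 negative pivots.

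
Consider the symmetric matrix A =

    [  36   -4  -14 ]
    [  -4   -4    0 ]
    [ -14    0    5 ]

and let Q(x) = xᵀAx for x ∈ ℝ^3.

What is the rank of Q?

3

Congruent diagonalization of A (simultaneous row and column reduction) yields pivots 36, -40/9, 1/10.
Counting signs: 2 positive, 1 negative.
The rank is the number of nonzero pivots: 3.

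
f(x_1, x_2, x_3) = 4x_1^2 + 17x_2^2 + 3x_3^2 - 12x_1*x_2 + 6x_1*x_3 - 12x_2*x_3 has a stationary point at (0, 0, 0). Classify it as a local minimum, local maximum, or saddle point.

The Hessian at the origin is H = [[8, -12, 6], [-12, 34, -12], [6, -12, 6]].
Symmetric row and column elimination reduces H to a congruent diagonal form with pivots 8, 16, 15/16.
Counting signs: 3 positive.
H is positive definite, so the origin is a strict local minimum.

local minimum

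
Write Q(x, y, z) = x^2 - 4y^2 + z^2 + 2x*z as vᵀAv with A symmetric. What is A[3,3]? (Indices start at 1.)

The coefficient of z^2 in Q is 1, and that is exactly A[3,3].

1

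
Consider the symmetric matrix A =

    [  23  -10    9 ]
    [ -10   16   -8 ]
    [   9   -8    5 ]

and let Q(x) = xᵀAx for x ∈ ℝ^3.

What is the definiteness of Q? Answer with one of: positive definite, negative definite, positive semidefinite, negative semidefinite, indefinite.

Congruent diagonalization of A (simultaneous row and column reduction) yields pivots 23, 268/23, 3/67.
So there are 3 positive pivots.
Hence Q is positive definite.

positive definite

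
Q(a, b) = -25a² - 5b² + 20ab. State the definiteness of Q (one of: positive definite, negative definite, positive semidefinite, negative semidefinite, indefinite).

negative definite

The symmetric matrix of Q is A = [[-25, 10], [10, -5]].
Leading principal minors: Δ_1 = -25, Δ_2 = 25.
The signs alternate starting with Δ_1 < 0, so by Sylvester's criterion Q is negative definite.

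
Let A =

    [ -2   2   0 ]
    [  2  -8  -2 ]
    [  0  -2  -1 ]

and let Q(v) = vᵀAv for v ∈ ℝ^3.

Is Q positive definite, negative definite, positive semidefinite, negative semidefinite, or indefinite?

Leading principal minors: Δ_1 = -2, Δ_2 = 12, Δ_3 = -4.
The signs alternate starting with Δ_1 < 0, so by Sylvester's criterion Q is negative definite.

negative definite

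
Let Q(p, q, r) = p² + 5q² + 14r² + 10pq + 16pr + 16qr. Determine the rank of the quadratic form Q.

The symmetric matrix is A = [[1, 5, 8], [5, 5, 8], [8, 8, 14]].
Symmetric row and column elimination reduces A to a congruent diagonal form with pivots 1, -20, 6/5.
That gives 2 positive, 1 negative pivots.
The rank is the number of nonzero pivots: 3.

3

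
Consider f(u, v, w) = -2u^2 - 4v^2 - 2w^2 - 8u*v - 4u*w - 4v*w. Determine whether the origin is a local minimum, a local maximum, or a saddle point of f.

saddle point

The Hessian at the origin is H = [[-4, -8, -4], [-8, -8, -4], [-4, -4, -4]].
Row-reducing H symmetrically gives the diagonal entries -4, 8, -2.
That gives 1 positive, 2 negative pivots.
H is indefinite, so the origin is a saddle point.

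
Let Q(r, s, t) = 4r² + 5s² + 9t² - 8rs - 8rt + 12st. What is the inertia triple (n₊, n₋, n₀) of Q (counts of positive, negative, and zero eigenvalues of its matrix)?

Write A = [[4, -4, -4], [-4, 5, 6], [-4, 6, 9]].
Applying the same elementary operations to the rows and columns of A produces a congruent diagonal matrix with entries 4, 1, 1.
That gives 3 positive pivots.

(3, 0, 0)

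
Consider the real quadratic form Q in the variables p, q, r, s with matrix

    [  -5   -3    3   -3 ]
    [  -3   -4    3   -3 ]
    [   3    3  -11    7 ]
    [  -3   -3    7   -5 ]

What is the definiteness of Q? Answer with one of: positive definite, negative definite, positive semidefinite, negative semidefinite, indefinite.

Leading principal minors: Δ_1 = -5, Δ_2 = 11, Δ_3 = -94, Δ_4 = 12.
The signs alternate starting with Δ_1 < 0, so by Sylvester's criterion Q is negative definite.

negative definite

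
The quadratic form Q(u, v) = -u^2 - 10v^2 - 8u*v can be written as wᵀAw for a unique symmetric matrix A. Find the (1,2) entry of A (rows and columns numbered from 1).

The coefficient of u·v in Q is -8. For a symmetric A this equals A[1,2] + A[2,1] = 2·A[1,2].
So A[1,2] = -8/2 = -4.

-4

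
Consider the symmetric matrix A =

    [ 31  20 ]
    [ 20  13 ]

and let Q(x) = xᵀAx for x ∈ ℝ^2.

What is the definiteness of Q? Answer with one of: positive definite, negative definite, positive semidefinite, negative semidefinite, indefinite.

positive definite

Congruent diagonalization of A (simultaneous row and column reduction) yields pivots 31, 3/31.
Counting signs: 2 positive.
Hence Q is positive definite.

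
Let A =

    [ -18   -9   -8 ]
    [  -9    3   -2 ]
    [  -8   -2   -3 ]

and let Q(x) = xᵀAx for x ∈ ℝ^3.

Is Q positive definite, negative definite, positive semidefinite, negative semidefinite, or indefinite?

Symmetric row and column elimination reduces A to a congruent diagonal form with pivots -18, 15/2, 1/45.
That gives 2 positive, 1 negative pivots.
Hence Q is indefinite.

indefinite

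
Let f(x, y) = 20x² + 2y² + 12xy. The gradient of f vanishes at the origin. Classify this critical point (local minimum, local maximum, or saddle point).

local minimum

The Hessian at the origin is H = [[40, 12], [12, 4]].
det H = 40·4 − (12)² = 16 > 0 and H[1,1] = 40 > 0, so H is positive definite.
Therefore the origin is a local minimum.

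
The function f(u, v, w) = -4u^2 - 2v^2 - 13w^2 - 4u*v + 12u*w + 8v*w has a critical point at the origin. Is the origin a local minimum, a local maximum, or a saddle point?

The Hessian at the origin is H = [[-8, -4, 12], [-4, -4, 8], [12, 8, -26]].
Applying the same elementary operations to the rows and columns of H produces a congruent diagonal matrix with entries -8, -2, -6.
Counting signs: 3 negative.
H is negative definite, so the origin is a strict local maximum.

local maximum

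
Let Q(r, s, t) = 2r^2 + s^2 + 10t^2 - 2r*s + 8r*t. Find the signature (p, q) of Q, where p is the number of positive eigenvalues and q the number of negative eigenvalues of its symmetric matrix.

(2, 1)

The symmetric matrix is A = [[2, -1, 4], [-1, 1, 0], [4, 0, 10]].
An LDLᵀ factorisation of A has diagonal entries 2, 1/2, -6.
That gives 2 positive, 1 negative pivots.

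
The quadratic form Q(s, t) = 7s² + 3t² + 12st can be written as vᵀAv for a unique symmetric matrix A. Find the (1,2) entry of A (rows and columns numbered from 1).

6

The coefficient of s·t in Q is 12. For a symmetric A this equals A[1,2] + A[2,1] = 2·A[1,2].
So A[1,2] = 12/2 = 6.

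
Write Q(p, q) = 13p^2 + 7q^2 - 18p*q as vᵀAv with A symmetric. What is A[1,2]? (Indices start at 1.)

-9

The coefficient of p·q in Q is -18. For a symmetric A this equals A[1,2] + A[2,1] = 2·A[1,2].
So A[1,2] = -18/2 = -9.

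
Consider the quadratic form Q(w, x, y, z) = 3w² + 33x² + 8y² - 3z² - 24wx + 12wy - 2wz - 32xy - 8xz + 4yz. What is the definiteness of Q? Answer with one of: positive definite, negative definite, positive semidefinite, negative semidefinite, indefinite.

indefinite

The symmetric matrix is A = [[3, -12, 6, -1], [-12, 33, -16, -4], [6, -16, 8, 2], [-1, -4, 2, -3]].
Applying the same elementary operations to the rows and columns of A produces a congruent diagonal matrix with entries 3, -15, 4/15, 2/3.
That gives 3 positive, 1 negative pivots.
Hence Q is indefinite.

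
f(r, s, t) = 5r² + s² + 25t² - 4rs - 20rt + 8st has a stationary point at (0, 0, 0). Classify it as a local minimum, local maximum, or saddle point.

The Hessian at the origin is H = [[10, -4, -20], [-4, 2, 8], [-20, 8, 50]].
An LDLᵀ factorisation of H has diagonal entries 10, 2/5, 10.
Counting signs: 3 positive.
H is positive definite, so the origin is a strict local minimum.

local minimum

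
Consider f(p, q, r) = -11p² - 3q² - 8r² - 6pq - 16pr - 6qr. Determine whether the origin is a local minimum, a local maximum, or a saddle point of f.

local maximum

The Hessian at the origin is H = [[-22, -6, -16], [-6, -6, -6], [-16, -6, -16]].
An LDLᵀ factorisation of H has diagonal entries -22, -48/11, -15/4.
Counting signs: 3 negative.
H is negative definite, so the origin is a strict local maximum.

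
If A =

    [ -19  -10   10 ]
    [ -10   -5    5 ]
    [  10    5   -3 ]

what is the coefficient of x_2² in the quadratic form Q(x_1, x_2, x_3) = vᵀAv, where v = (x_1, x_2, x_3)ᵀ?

The coefficient of x_2² is the diagonal entry A[2,2] = -5.

-5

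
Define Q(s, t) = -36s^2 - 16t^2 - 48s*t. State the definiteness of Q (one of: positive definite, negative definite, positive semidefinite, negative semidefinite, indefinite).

The symmetric matrix of Q is [[-36, -24], [-24, -16]].
For the 2×2 matrix [[-36, -24], [-24, -16]]: det = -36·-16 − (-24)² = 0, trace = -52.
det = 0 so one eigenvalue is zero; the form is semidefinite with the sign of the trace.

negative semidefinite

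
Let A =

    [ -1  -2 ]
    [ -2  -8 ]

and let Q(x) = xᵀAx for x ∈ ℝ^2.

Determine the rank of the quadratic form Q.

An LDLᵀ factorisation of A has diagonal entries -1, -4.
That gives 2 negative pivots.
The rank is the number of nonzero pivots: 2.

2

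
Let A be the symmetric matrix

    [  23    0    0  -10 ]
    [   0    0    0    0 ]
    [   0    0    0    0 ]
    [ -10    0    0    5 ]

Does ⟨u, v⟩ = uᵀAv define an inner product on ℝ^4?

Symmetric row and column elimination reduces A to a congruent diagonal form with pivots 23, 0, 0, 15/23.
So there are 2 positive, 2 zero pivots.
Hence Q is positive semidefinite.
⟨·,·⟩ is an inner product exactly when A is positive definite.

no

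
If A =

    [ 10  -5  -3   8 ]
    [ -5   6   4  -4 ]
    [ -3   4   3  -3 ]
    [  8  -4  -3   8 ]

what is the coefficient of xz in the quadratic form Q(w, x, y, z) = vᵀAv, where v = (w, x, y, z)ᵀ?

The coefficient of xz is A[2,4] + A[4,2] = 2·(-4) = -8.

-8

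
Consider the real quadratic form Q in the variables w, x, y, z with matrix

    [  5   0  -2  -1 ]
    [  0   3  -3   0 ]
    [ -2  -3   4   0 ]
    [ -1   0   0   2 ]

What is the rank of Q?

Congruent diagonalization of A (simultaneous row and column reduction) yields pivots 5, 3, 1/5, 1.
Counting signs: 4 positive.
The rank is the number of nonzero pivots: 4.

4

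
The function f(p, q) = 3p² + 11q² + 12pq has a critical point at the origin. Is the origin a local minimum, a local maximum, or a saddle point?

saddle point

The Hessian at the origin is H = [[6, 12], [12, 22]].
det H = 6·22 − (12)² = -12 < 0, so H is indefinite.
Therefore the origin is a saddle point.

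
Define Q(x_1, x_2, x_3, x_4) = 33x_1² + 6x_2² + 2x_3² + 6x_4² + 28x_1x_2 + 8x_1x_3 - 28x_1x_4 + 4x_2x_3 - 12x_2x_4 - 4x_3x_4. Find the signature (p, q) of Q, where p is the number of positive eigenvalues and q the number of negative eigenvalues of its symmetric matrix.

Write A = [[33, 14, 4, -14], [14, 6, 2, -6], [4, 2, 2, -2], [-14, -6, -2, 6]].
Congruent diagonalization of A (simultaneous row and column reduction) yields pivots 33, 2/33, 0, 0.
Counting signs: 2 positive, 2 zero.

(2, 0)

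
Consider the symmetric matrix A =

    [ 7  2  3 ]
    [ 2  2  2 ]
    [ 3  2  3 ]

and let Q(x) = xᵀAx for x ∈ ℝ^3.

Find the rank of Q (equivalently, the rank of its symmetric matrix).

Congruent diagonalization of A (simultaneous row and column reduction) yields pivots 7, 10/7, 4/5.
So there are 3 positive pivots.
The rank is the number of nonzero pivots: 3.

3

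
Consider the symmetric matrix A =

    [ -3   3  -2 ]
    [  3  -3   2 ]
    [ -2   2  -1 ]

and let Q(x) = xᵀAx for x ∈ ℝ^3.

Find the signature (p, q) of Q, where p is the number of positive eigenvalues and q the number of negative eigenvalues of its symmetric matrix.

(1, 1)

Row-reducing A symmetrically gives the diagonal entries -3, 0, 1/3.
Counting signs: 1 positive, 1 negative, 1 zero.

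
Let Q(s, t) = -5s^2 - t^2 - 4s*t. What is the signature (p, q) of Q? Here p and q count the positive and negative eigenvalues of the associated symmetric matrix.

(0, 2)

The associated matrix is A = [[-5, -2], [-2, -1]].
An LDLᵀ factorisation of A has diagonal entries -5, -1/5.
Counting signs: 2 negative.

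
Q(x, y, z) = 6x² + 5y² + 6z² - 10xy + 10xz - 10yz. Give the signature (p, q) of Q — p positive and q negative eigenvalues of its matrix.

(3, 0)

The symmetric matrix is A = [[6, -5, 5], [-5, 5, -5], [5, -5, 6]].
Congruent diagonalization of A (simultaneous row and column reduction) yields pivots 6, 5/6, 1.
So there are 3 positive pivots.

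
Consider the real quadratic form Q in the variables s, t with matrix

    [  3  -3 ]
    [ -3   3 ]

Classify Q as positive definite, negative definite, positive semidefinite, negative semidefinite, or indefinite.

positive semidefinite

Symmetric row and column elimination reduces A to a congruent diagonal form with pivots 3, 0.
That gives 1 positive, 1 zero pivots.
Hence Q is positive semidefinite.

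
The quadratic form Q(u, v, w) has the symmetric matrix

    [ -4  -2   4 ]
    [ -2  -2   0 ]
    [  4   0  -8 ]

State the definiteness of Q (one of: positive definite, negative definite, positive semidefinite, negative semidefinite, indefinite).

negative semidefinite

Congruent diagonalization of A (simultaneous row and column reduction) yields pivots -4, -1, 0.
Counting signs: 2 negative, 1 zero.
Hence Q is negative semidefinite.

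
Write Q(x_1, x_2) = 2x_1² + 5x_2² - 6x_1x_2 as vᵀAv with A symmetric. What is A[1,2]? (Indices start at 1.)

The coefficient of x_1·x_2 in Q is -6. For a symmetric A this equals A[1,2] + A[2,1] = 2·A[1,2].
So A[1,2] = -6/2 = -3.

-3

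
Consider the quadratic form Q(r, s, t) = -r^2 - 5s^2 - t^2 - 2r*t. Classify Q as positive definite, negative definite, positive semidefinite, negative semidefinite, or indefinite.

negative semidefinite

The symmetric matrix is A = [[-1, 0, -1], [0, -5, 0], [-1, 0, -1]].
Congruent diagonalization of A (simultaneous row and column reduction) yields pivots -1, -5, 0.
So there are 2 negative, 1 zero pivots.
Hence Q is negative semidefinite.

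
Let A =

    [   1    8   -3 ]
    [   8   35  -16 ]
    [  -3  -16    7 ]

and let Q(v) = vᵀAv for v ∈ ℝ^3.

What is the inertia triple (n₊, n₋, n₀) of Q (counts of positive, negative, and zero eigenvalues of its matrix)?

Applying the same elementary operations to the rows and columns of A produces a congruent diagonal matrix with entries 1, -29, 6/29.
Counting signs: 2 positive, 1 negative.

(2, 1, 0)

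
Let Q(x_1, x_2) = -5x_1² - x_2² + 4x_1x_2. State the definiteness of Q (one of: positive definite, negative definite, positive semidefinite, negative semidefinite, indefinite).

The symmetric matrix of Q is [[-5, 2], [2, -1]].
For the 2×2 matrix [[-5, 2], [2, -1]]: det = -5·-1 − (2)² = 1, trace = -6.
det > 0 so both eigenvalues share the sign of the trace; trace = -6 < 0 ⇒ both negative.

negative definite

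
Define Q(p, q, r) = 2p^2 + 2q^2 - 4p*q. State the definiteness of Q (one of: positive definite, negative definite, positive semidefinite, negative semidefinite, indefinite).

The symmetric matrix is A = [[2, -2, 0], [-2, 2, 0], [0, 0, 0]].
Row-reducing A symmetrically gives the diagonal entries 2, 0, 0.
So there are 1 positive, 2 zero pivots.
Hence Q is positive semidefinite.

positive semidefinite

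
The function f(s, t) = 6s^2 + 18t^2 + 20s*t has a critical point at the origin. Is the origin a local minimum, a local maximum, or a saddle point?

local minimum

The Hessian at the origin is H = [[12, 20], [20, 36]].
det H = 12·36 − (20)² = 32 > 0 and H[1,1] = 12 > 0, so H is positive definite.
Therefore the origin is a local minimum.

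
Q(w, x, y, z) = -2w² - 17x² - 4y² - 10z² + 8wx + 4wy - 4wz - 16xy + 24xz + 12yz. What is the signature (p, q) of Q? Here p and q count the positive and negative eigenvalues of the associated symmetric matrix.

(0, 3)

The symmetric matrix is A = [[-2, 4, 2, -2], [4, -17, -8, 12], [2, -8, -4, 6], [-2, 12, 6, -10]].
Symmetric row and column elimination reduces A to a congruent diagonal form with pivots -2, -9, -2/9, 0.
Counting signs: 3 negative, 1 zero.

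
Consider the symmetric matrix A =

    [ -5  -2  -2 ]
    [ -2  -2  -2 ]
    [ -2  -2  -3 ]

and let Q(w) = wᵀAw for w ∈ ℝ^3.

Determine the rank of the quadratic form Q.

3

Symmetric row and column elimination reduces A to a congruent diagonal form with pivots -5, -6/5, -1.
Counting signs: 3 negative.
The rank is the number of nonzero pivots: 3.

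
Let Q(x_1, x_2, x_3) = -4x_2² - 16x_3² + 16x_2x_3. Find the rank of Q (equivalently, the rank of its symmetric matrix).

The associated matrix is A = [[0, 0, 0], [0, -4, 8], [0, 8, -16]].
Congruent diagonalization of A (simultaneous row and column reduction) yields pivots 0, -4, 0.
That gives 1 negative, 2 zero pivots.
The rank is the number of nonzero pivots: 1.

1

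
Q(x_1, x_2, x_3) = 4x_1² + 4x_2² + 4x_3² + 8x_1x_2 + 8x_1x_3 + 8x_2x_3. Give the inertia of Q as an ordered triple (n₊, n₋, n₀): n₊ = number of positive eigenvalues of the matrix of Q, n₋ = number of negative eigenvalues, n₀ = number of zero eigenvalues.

(1, 0, 2)

The associated matrix is A = [[4, 4, 4], [4, 4, 4], [4, 4, 4]].
Applying the same elementary operations to the rows and columns of A produces a congruent diagonal matrix with entries 4, 0, 0.
So there are 1 positive, 2 zero pivots.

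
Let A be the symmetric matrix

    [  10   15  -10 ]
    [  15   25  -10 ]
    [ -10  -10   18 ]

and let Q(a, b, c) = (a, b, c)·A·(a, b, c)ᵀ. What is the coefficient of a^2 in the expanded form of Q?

10

The coefficient of a^2 is the diagonal entry A[1,1] = 10.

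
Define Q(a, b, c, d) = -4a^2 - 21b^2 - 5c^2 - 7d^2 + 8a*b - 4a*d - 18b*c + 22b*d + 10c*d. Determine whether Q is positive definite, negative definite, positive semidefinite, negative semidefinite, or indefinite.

negative definite

The symmetric matrix is A = [[-4, 4, 0, -2], [4, -21, -9, 11], [0, -9, -5, 5], [-2, 11, 5, -7]].
Applying the same elementary operations to the rows and columns of A produces a congruent diagonal matrix with entries -4, -17, -4/17, -1.
That gives 4 negative pivots.
Hence Q is negative definite.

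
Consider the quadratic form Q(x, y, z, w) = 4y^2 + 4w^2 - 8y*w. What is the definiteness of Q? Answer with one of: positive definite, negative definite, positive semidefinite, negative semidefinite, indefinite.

positive semidefinite

Write A = [[0, 0, 0, 0], [0, 4, 0, -4], [0, 0, 0, 0], [0, -4, 0, 4]].
Congruent diagonalization of A (simultaneous row and column reduction) yields pivots 0, 4, 0, 0.
So there are 1 positive, 3 zero pivots.
Hence Q is positive semidefinite.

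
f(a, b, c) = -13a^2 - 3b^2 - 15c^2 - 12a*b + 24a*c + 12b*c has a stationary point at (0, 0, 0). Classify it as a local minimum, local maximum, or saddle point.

local maximum

The Hessian at the origin is H = [[-26, -12, 24], [-12, -6, 12], [24, 12, -30]].
Applying the same elementary operations to the rows and columns of H produces a congruent diagonal matrix with entries -26, -6/13, -6.
Counting signs: 3 negative.
H is negative definite, so the origin is a strict local maximum.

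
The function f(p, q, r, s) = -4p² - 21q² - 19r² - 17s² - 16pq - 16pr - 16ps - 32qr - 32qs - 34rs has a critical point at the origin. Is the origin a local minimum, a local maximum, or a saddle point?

The Hessian at the origin is H = [[-8, -16, -16, -16], [-16, -42, -32, -32], [-16, -32, -38, -34], [-16, -32, -34, -34]].
Symmetric row and column elimination reduces H to a congruent diagonal form with pivots -8, -10, -6, -4/3.
So there are 4 negative pivots.
H is negative definite, so the origin is a strict local maximum.

local maximum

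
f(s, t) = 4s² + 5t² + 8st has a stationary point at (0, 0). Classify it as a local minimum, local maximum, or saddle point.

The Hessian at the origin is H = [[8, 8], [8, 10]].
det H = 8·10 − (8)² = 16 > 0 and H[1,1] = 8 > 0, so H is positive definite.
Therefore the origin is a local minimum.

local minimum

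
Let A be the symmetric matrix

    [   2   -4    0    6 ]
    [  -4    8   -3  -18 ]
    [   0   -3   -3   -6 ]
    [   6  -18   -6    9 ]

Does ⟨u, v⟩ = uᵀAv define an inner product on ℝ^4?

no

A is congruent to a diagonal matrix with 3 positive, 1 negative and 0 zero entries, so Q is indefinite.
⟨·,·⟩ is an inner product exactly when A is positive definite.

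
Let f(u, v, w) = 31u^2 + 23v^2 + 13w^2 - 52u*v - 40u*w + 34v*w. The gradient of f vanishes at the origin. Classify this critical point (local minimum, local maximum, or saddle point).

The Hessian at the origin is H = [[62, -52, -40], [-52, 46, 34], [-40, 34, 26]].
Applying the same elementary operations to the rows and columns of H produces a congruent diagonal matrix with entries 62, 74/31, 4/37.
So there are 3 positive pivots.
H is positive definite, so the origin is a strict local minimum.

local minimum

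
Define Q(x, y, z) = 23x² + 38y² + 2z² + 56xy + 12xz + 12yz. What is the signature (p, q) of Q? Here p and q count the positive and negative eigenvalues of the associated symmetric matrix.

(2, 0)

The symmetric matrix is A = [[23, 28, 6], [28, 38, 6], [6, 6, 2]].
Symmetric row and column elimination reduces A to a congruent diagonal form with pivots 23, 90/23, 0.
So there are 2 positive, 1 zero pivots.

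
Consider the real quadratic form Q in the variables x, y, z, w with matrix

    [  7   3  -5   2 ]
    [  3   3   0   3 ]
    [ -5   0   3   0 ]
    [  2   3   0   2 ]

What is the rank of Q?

Row-reducing A symmetrically gives the diagonal entries 7, 12/7, -13/4, -10/13.
That gives 2 positive, 2 negative pivots.
The rank is the number of nonzero pivots: 4.

4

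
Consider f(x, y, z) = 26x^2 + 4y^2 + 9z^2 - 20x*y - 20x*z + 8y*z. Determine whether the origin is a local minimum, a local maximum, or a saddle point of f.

The Hessian at the origin is H = [[52, -20, -20], [-20, 8, 8], [-20, 8, 18]].
Row-reducing H symmetrically gives the diagonal entries 52, 4/13, 10.
That gives 3 positive pivots.
H is positive definite, so the origin is a strict local minimum.

local minimum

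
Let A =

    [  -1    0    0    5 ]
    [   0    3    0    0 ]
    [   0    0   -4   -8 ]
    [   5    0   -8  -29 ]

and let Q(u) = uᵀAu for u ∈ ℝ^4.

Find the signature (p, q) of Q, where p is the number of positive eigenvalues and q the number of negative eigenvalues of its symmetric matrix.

(2, 2)

Applying the same elementary operations to the rows and columns of A produces a congruent diagonal matrix with entries -1, 3, -4, 12.
Counting signs: 2 positive, 2 negative.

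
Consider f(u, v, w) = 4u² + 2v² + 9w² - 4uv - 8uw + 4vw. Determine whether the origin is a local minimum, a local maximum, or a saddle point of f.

local minimum

The Hessian at the origin is H = [[8, -4, -8], [-4, 4, 4], [-8, 4, 18]].
Congruent diagonalization of H (simultaneous row and column reduction) yields pivots 8, 2, 10.
So there are 3 positive pivots.
H is positive definite, so the origin is a strict local minimum.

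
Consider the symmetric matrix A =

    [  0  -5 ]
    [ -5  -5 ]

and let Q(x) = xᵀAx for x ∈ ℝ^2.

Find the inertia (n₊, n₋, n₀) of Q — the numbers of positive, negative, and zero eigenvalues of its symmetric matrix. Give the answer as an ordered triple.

By Sylvester's law of inertia any congruent diagonalization of A has 1 positive, 1 negative and 0 zero entries.

(1, 1, 0)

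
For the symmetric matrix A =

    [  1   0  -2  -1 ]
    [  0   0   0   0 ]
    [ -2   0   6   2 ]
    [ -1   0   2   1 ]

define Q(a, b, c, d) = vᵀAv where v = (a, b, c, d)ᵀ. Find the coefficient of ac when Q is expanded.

The coefficient of ac is A[1,3] + A[3,1] = 2·(-2) = -4.

-4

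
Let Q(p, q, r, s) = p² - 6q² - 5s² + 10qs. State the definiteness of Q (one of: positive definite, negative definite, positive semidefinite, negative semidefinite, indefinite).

The symmetric matrix is A = [[1, 0, 0, 0], [0, -6, 0, 5], [0, 0, 0, 0], [0, 5, 0, -5]].
Symmetric row and column elimination reduces A to a congruent diagonal form with pivots 1, -6, 0, -5/6.
Counting signs: 1 positive, 2 negative, 1 zero.
Hence Q is indefinite.

indefinite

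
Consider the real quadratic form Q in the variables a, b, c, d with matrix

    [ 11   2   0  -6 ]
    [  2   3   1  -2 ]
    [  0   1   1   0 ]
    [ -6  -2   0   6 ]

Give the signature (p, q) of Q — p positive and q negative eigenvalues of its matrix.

Congruent diagonalization of A (simultaneous row and column reduction) yields pivots 11, 29/11, 18/29, 20/9.
Counting signs: 4 positive.

(4, 0)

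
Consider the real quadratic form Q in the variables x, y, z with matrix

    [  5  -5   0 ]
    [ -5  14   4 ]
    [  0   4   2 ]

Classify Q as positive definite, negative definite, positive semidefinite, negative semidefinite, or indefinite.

Leading principal minors: Δ_1 = 5, Δ_2 = 45, Δ_3 = 10.
All leading principal minors are positive, so by Sylvester's criterion Q is positive definite.

positive definite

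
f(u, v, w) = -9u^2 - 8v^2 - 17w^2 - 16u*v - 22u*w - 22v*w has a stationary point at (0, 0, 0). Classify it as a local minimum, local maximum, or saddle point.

local maximum

The Hessian at the origin is H = [[-18, -16, -22], [-16, -16, -22], [-22, -22, -34]].
Congruent diagonalization of H (simultaneous row and column reduction) yields pivots -18, -16/9, -15/4.
Counting signs: 3 negative.
H is negative definite, so the origin is a strict local maximum.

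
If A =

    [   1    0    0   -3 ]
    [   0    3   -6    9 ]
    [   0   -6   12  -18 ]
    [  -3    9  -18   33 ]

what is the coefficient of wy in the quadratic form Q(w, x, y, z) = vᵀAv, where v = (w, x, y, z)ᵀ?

0

The coefficient of wy is A[1,3] + A[3,1] = 2·0 = 0.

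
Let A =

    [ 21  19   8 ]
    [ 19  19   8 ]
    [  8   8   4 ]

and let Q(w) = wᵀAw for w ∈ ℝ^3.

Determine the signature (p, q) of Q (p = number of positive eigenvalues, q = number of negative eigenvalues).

(3, 0)

An LDLᵀ factorisation of A has diagonal entries 21, 38/21, 12/19.
That gives 3 positive pivots.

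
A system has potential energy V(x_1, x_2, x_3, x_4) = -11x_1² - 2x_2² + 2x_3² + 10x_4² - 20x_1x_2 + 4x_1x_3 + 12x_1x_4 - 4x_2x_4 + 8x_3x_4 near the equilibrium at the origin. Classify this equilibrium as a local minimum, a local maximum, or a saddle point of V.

saddle point

The Hessian at the origin is H = [[-22, -20, 4, 12], [-20, -4, 0, -4], [4, 0, 4, 8], [12, -4, 8, 20]].
Congruent diagonalization of H (simultaneous row and column reduction) yields pivots -22, 156/11, 148/39, 8/37.
So there are 3 positive, 1 negative pivots.
H is indefinite, so the origin is a saddle point.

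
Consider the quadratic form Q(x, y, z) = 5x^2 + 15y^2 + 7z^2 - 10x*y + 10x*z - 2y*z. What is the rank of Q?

3

The symmetric matrix is A = [[5, -5, 5], [-5, 15, -1], [5, -1, 7]].
Symmetric row and column elimination reduces A to a congruent diagonal form with pivots 5, 10, 2/5.
That gives 3 positive pivots.
The rank is the number of nonzero pivots: 3.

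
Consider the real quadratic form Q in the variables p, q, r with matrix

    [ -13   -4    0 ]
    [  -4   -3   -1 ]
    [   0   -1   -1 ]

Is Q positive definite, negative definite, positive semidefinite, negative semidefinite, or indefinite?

Symmetric row and column elimination reduces A to a congruent diagonal form with pivots -13, -23/13, -10/23.
Counting signs: 3 negative.
Hence Q is negative definite.

negative definite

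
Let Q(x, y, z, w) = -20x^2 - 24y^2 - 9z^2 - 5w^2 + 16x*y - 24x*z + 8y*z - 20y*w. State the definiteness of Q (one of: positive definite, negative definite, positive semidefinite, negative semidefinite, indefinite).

negative definite

The symmetric matrix of Q is A = [[-20, 8, -12, 0], [8, -24, 4, -10], [-12, 4, -9, 0], [0, -10, 0, -5]].
Leading principal minors: Δ_1 = -20, Δ_2 = 416, Δ_3 = -736, Δ_4 = 80.
The signs alternate starting with Δ_1 < 0, so by Sylvester's criterion Q is negative definite.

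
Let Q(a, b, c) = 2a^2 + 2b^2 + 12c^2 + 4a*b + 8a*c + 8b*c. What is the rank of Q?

2

The associated matrix is A = [[2, 2, 4], [2, 2, 4], [4, 4, 12]].
Row-reducing A symmetrically gives the diagonal entries 2, 0, 4.
So there are 2 positive, 1 zero pivots.
The rank is the number of nonzero pivots: 2.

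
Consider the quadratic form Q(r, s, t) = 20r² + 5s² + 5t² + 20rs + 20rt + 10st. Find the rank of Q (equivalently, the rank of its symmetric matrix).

1

The symmetric matrix is A = [[20, 10, 10], [10, 5, 5], [10, 5, 5]].
Symmetric row and column elimination reduces A to a congruent diagonal form with pivots 20, 0, 0.
That gives 1 positive, 2 zero pivots.
The rank is the number of nonzero pivots: 1.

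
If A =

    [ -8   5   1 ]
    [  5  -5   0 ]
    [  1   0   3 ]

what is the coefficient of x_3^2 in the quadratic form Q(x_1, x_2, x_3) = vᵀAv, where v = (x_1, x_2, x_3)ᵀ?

The coefficient of x_3^2 is the diagonal entry A[3,3] = 3.

3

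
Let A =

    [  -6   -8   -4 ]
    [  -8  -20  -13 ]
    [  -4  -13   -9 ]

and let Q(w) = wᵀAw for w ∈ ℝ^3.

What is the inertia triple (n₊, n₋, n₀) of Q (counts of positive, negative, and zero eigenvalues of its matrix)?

An LDLᵀ factorisation of A has diagonal entries -6, -28/3, -1/28.
That gives 3 negative pivots.

(0, 3, 0)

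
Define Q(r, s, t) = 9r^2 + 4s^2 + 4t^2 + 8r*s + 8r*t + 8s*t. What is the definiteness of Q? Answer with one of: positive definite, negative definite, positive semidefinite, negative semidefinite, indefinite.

positive semidefinite

The associated matrix is A = [[9, 4, 4], [4, 4, 4], [4, 4, 4]].
Applying the same elementary operations to the rows and columns of A produces a congruent diagonal matrix with entries 9, 20/9, 0.
Counting signs: 2 positive, 1 zero.
Hence Q is positive semidefinite.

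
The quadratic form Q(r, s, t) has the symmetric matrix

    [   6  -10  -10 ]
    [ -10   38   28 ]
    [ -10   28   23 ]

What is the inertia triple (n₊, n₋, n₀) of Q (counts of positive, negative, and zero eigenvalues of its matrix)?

(3, 0, 0)

An LDLᵀ factorisation of A has diagonal entries 6, 64/3, 5/16.
Counting signs: 3 positive.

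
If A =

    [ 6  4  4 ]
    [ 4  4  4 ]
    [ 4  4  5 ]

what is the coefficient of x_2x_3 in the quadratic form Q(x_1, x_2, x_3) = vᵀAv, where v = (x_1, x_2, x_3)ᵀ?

8

The coefficient of x_2x_3 is A[2,3] + A[3,2] = 2·4 = 8.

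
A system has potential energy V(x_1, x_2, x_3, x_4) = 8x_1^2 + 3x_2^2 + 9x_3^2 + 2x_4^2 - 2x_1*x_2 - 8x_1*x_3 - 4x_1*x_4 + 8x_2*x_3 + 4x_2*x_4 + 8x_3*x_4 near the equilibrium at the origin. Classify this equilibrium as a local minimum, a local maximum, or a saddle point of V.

The Hessian at the origin is H = [[16, -2, -8, -4], [-2, 6, 8, 4], [-8, 8, 18, 8], [-4, 4, 8, 4]].
Congruent diagonalization of H (simultaneous row and column reduction) yields pivots 16, 23/4, 126/23, 20/63.
That gives 4 positive pivots.
H is positive definite, so the origin is a strict local minimum.

local minimum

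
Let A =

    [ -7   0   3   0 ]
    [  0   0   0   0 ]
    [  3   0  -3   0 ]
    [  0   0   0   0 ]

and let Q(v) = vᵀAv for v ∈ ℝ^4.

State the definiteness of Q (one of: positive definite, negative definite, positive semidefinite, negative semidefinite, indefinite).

Applying the same elementary operations to the rows and columns of A produces a congruent diagonal matrix with entries -7, 0, -12/7, 0.
So there are 2 negative, 2 zero pivots.
Hence Q is negative semidefinite.

negative semidefinite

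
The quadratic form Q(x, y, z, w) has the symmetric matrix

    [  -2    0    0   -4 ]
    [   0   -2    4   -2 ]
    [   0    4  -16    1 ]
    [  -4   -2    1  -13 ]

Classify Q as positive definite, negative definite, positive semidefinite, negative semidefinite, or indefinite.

negative definite

Applying the same elementary operations to the rows and columns of A produces a congruent diagonal matrix with entries -2, -2, -8, -15/8.
That gives 4 negative pivots.
Hence Q is negative definite.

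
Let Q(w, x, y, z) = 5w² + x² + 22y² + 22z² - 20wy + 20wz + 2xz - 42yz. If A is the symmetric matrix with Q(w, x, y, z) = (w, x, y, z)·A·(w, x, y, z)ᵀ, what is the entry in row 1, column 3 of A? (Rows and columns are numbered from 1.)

The coefficient of w·y in Q is -20. For a symmetric A this equals A[1,3] + A[3,1] = 2·A[1,3].
So A[1,3] = -20/2 = -10.

-10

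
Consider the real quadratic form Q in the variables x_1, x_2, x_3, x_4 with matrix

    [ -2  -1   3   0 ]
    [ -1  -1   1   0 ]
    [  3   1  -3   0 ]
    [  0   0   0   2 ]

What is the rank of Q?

Row-reducing A symmetrically gives the diagonal entries -2, -1/2, 2, 2.
So there are 2 positive, 2 negative pivots.
The rank is the number of nonzero pivots: 4.

4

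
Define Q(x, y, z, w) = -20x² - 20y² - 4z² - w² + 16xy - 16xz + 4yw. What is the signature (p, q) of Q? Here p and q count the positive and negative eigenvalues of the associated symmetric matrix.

(0, 3)

The symmetric matrix is A = [[-20, 8, -8, 0], [8, -20, 0, 2], [-8, 0, -4, 0], [0, 2, 0, -1]].
Row-reducing A symmetrically gives the diagonal entries -20, -84/5, -4/21, 0.
Counting signs: 3 negative, 1 zero.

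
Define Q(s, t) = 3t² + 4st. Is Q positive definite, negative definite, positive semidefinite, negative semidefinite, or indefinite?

indefinite

The symmetric matrix of Q is [[0, 2], [2, 3]].
For the 2×2 matrix [[0, 2], [2, 3]]: det = 0·3 − (2)² = -4, trace = 3.
det < 0 so the eigenvalues have opposite signs; the form is indefinite.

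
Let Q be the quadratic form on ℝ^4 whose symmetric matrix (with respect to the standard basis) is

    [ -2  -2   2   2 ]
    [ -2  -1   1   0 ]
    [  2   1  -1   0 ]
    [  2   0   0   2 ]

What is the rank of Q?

Congruent diagonalization of A (simultaneous row and column reduction) yields pivots -2, 1, 0, 0.
Counting signs: 1 positive, 1 negative, 2 zero.
The rank is the number of nonzero pivots: 2.

2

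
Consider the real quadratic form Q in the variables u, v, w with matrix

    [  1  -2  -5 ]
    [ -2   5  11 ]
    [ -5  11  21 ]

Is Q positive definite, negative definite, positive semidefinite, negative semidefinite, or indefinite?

indefinite

Congruent diagonalization of A (simultaneous row and column reduction) yields pivots 1, 1, -5.
That gives 2 positive, 1 negative pivots.
Hence Q is indefinite.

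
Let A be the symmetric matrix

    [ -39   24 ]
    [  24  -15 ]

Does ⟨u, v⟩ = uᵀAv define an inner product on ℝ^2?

no

An LDLᵀ factorisation of A has diagonal entries -39, -3/13.
So there are 2 negative pivots.
Hence Q is negative definite.
⟨·,·⟩ is an inner product exactly when A is positive definite.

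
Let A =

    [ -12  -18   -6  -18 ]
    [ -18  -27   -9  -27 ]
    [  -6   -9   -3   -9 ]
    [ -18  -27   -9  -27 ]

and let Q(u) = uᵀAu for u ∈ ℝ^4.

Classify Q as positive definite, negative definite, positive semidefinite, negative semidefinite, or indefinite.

negative semidefinite

Congruent diagonalization of A (simultaneous row and column reduction) yields pivots -12, 0, 0, 0.
That gives 1 negative, 3 zero pivots.
Hence Q is negative semidefinite.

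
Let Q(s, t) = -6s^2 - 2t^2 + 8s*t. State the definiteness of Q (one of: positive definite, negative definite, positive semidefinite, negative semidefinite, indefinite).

indefinite

The associated matrix is A = [[-6, 4], [4, -2]].
Applying the same elementary operations to the rows and columns of A produces a congruent diagonal matrix with entries -6, 2/3.
That gives 1 positive, 1 negative pivots.
Hence Q is indefinite.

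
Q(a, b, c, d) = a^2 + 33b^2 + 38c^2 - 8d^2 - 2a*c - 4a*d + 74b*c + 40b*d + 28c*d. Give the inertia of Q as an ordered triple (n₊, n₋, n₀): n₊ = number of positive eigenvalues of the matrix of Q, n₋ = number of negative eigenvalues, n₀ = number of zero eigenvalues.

Write A = [[1, 0, -1, -2], [0, 33, 37, 20], [-1, 37, 38, 14], [-2, 20, 14, -8]].
An LDLᵀ factorisation of A has diagonal entries 1, 33, -148/33, 4/37.
That gives 3 positive, 1 negative pivots.

(3, 1, 0)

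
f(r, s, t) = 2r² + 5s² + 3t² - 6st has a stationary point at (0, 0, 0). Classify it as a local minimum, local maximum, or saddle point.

local minimum

The Hessian at the origin is H = [[4, 0, 0], [0, 10, -6], [0, -6, 6]].
Row-reducing H symmetrically gives the diagonal entries 4, 10, 12/5.
Counting signs: 3 positive.
H is positive definite, so the origin is a strict local minimum.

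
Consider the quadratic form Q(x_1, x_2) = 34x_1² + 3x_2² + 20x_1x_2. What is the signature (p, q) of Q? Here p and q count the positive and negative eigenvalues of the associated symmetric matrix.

(2, 0)

Write A = [[34, 10], [10, 3]].
Row-reducing A symmetrically gives the diagonal entries 34, 1/17.
That gives 2 positive pivots.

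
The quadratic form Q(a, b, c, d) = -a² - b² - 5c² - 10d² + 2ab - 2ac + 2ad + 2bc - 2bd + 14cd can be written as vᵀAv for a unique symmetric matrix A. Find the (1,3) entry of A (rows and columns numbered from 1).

The coefficient of a·c in Q is -2. For a symmetric A this equals A[1,3] + A[3,1] = 2·A[1,3].
So A[1,3] = -2/2 = -1.

-1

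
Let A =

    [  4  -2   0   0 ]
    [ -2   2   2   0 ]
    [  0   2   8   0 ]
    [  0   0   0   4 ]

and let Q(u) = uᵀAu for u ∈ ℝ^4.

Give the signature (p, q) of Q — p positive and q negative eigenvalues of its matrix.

Symmetric row and column elimination reduces A to a congruent diagonal form with pivots 4, 1, 4, 4.
That gives 4 positive pivots.

(4, 0)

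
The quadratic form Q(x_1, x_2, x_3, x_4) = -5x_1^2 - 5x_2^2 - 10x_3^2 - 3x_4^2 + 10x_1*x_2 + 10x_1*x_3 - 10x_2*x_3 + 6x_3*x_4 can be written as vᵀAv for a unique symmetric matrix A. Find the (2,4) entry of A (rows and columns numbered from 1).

The coefficient of x_2·x_4 in Q is 0. For a symmetric A this equals A[2,4] + A[4,2] = 2·A[2,4].
So A[2,4] = 0/2 = 0.

0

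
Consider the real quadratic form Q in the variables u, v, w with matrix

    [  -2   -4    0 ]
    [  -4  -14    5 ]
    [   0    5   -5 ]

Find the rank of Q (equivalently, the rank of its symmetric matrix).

Congruent diagonalization of A (simultaneous row and column reduction) yields pivots -2, -6, -5/6.
So there are 3 negative pivots.
The rank is the number of nonzero pivots: 3.

3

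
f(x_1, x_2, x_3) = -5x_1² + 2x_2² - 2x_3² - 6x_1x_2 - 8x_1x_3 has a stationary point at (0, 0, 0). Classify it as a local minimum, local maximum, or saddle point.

saddle point

The Hessian at the origin is H = [[-10, -6, -8], [-6, 4, 0], [-8, 0, -4]].
An LDLᵀ factorisation of H has diagonal entries -10, 38/5, -12/19.
So there are 1 positive, 2 negative pivots.
H is indefinite, so the origin is a saddle point.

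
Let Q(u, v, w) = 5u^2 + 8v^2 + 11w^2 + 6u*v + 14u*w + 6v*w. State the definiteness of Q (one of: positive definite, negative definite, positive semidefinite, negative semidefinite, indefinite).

positive definite

The associated matrix is A = [[5, 3, 7], [3, 8, 3], [7, 3, 11]].
Congruent diagonalization of A (simultaneous row and column reduction) yields pivots 5, 31/5, 30/31.
Counting signs: 3 positive.
Hence Q is positive definite.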